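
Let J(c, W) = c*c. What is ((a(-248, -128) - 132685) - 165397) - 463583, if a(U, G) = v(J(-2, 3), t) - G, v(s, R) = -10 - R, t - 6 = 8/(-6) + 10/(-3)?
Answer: -2284645/3 ≈ -7.6155e+5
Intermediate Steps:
J(c, W) = c**2
t = 4/3 (t = 6 + (8/(-6) + 10/(-3)) = 6 + (8*(-1/6) + 10*(-1/3)) = 6 + (-4/3 - 10/3) = 6 - 14/3 = 4/3 ≈ 1.3333)
a(U, G) = -34/3 - G (a(U, G) = (-10 - 1*4/3) - G = (-10 - 4/3) - G = -34/3 - G)
((a(-248, -128) - 132685) - 165397) - 463583 = (((-34/3 - 1*(-128)) - 132685) - 165397) - 463583 = (((-34/3 + 128) - 132685) - 165397) - 463583 = ((350/3 - 132685) - 165397) - 463583 = (-397705/3 - 165397) - 463583 = -893896/3 - 463583 = -2284645/3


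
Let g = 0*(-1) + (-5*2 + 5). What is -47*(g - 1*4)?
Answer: 423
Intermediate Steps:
g = -5 (g = 0 + (-10 + 5) = 0 - 5 = -5)
-47*(g - 1*4) = -47*(-5 - 1*4) = -47*(-5 - 4) = -47*(-9) = 423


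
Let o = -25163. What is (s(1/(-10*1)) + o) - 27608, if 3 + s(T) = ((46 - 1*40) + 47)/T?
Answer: -53304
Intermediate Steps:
s(T) = -3 + 53/T (s(T) = -3 + ((46 - 1*40) + 47)/T = -3 + ((46 - 40) + 47)/T = -3 + (6 + 47)/T = -3 + 53/T)
(s(1/(-10*1)) + o) - 27608 = ((-3 + 53/(1/(-10*1))) - 25163) - 27608 = ((-3 + 53/(1/(-10))) - 25163) - 27608 = ((-3 + 53/(-1/10)) - 25163) - 27608 = ((-3 + 53*(-10)) - 25163) - 27608 = ((-3 - 530) - 25163) - 27608 = (-533 - 25163) - 27608 = -25696 - 27608 = -53304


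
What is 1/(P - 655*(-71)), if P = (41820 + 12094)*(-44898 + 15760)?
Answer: -1/1570899627 ≈ -6.3658e-10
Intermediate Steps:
P = -1570946132 (P = 53914*(-29138) = -1570946132)
1/(P - 655*(-71)) = 1/(-1570946132 - 655*(-71)) = 1/(-1570946132 + 46505) = 1/(-1570899627) = -1/1570899627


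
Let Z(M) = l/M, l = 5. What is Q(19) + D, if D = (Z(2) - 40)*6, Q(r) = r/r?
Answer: -224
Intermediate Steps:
Q(r) = 1
Z(M) = 5/M
D = -225 (D = (5/2 - 40)*6 = -75/2*6 = -225)
Q(19) + D = 1 - 225 = -224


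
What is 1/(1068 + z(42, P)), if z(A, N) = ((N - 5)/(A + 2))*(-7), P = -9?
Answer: 22/23545 ≈ 0.00093438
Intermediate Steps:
z(A, N) = -7*(-5 + N)/(2 + A) (z(A, N) = ((-5 + N)/(2 + A))*(-7) = -7*(-5 + N)/(2 + A))
1/(1068 + z(42, P)) = 1/(1068 + 7*(5 - 1*(-9))/(2 + 42)) = 1/(1068 + 7*(5 + 9)/44) = 1/(1068 + 7*(1/44)*14) = 1/(1068 + 49/22) = 1/(23545/22) = 22/23545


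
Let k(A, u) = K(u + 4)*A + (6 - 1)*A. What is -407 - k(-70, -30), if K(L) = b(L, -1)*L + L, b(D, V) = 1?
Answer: -3697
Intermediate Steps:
K(L) = 2*L (K(L) = 1*L + L = L + L = 2*L)
k(A, u) = 5*A + A*(8 + 2*u) (k(A, u) = (2*(u + 4))*A + (6 - 1)*A = (2*(4 + u))*A + 5*A = (8 + 2*u)*A + 5*A = A*(8 + 2*u) + 5*A = 5*A + A*(8 + 2*u))
-407 - k(-70, -30) = -407 - (-70)*(13 + 2*(-30)) = -407 - (-70)*(13 - 60) = -407 - (-70)*(-47) = -407 - 1*3290 = -407 - 3290 = -3697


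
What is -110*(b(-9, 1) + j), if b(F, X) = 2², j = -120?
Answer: 12760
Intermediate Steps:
b(F, X) = 4
-110*(b(-9, 1) + j) = -110*(4 - 120) = -110*(-116) = 12760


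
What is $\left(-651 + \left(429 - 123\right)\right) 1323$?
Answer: $-456435$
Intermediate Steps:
$\left(-651 + \left(429 - 123\right)\right) 1323 = \left(-651 + 306\right) 1323 = \left(-345\right) 1323 = -456435$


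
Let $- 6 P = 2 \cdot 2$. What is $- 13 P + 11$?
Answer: $\frac{59}{3} \approx 19.667$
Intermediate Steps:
$P = - \frac{2}{3}$ ($P = - \frac{2 \cdot 2}{6} = \left(- \frac{1}{6}\right) 4 = - \frac{2}{3} \approx -0.66667$)
$- 13 P + 11 = \left(-13\right) \left(- \frac{2}{3}\right) + 11 = \frac{26}{3} + 11 = \frac{59}{3}$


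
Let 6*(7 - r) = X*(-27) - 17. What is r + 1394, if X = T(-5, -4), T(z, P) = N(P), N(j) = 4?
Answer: 8531/6 ≈ 1421.8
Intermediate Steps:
T(z, P) = 4
X = 4
r = 167/6 (r = 7 - (4*(-27) - 17)/6 = 7 - (-108 - 17)/6 = 7 - ⅙*(-125) = 7 + 125/6 = 167/6 ≈ 27.833)
r + 1394 = 167/6 + 1394 = 8531/6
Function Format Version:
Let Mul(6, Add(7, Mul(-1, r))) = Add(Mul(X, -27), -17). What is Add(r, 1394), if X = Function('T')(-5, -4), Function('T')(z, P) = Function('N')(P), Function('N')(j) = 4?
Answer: Rational(8531, 6) ≈ 1421.8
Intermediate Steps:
Function('T')(z, P) = 4
X = 4
r = Rational(167, 6) (r = Add(7, Mul(Rational(-1, 6), Add(Mul(4, -27), -17))) = Add(7, Mul(Rational(-1, 6), Add(-108, -17))) = Add(7, Mul(Rational(-1, 6), -125)) = Add(7, Rational(125, 6)) = Rational(167, 6) ≈ 27.833)
Add(r, 1394) = Add(Rational(167, 6), 1394) = Rational(8531, 6)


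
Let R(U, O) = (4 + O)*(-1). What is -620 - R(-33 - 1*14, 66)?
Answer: -550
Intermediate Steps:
R(U, O) = -4 - O
-620 - R(-33 - 1*14, 66) = -620 - (-4 - 1*66) = -620 - (-4 - 66) = -620 - 1*(-70) = -620 + 70 = -550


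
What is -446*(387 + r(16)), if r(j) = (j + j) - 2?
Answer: -185982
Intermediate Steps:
r(j) = -2 + 2*j (r(j) = 2*j - 2 = -2 + 2*j)
-446*(387 + r(16)) = -446*(387 + (-2 + 2*16)) = -446*(387 + (-2 + 32)) = -446*(387 + 30) = -446*417 = -185982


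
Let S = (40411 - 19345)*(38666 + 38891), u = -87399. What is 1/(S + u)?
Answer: 1/1633728363 ≈ 6.1210e-10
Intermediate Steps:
S = 1633815762 (S = 21066*77557 = 1633815762)
1/(S + u) = 1/(1633815762 - 87399) = 1/1633728363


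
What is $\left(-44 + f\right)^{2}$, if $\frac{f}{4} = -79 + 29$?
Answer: $59536$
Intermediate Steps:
$f = -200$ ($f = 4 \left(-79 + 29\right) = 4 \left(-50\right) = -200$)
$\left(-44 + f\right)^{2} = \left(-44 - 200\right)^{2} = \left(-244\right)^{2} = 59536$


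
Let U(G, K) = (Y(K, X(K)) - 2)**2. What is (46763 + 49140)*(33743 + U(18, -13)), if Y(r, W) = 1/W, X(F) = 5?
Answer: 80909141368/25 ≈ 3.2364e+9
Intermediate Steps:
U(G, K) = 81/25 (U(G, K) = (1/5 - 2)**2 = (-9/5)**2 = 81/25)
(46763 + 49140)*(33743 + U(18, -13)) = (46763 + 49140)*(33743 + 81/25) = 95903*(843656/25) = 80909141368/25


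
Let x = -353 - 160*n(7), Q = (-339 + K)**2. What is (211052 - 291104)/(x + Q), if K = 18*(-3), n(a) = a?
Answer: -6671/12748 ≈ -0.52330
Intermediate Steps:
K = -54
Q = 154449 (Q = (-339 - 54)**2 = (-393)**2 = 154449)
x = -1473 (x = -353 - 160*7 = -353 - 1120 = -1473)
(211052 - 291104)/(x + Q) = (211052 - 291104)/(-1473 + 154449) = -80052/152976 = -80052*1/152976 = -6671/12748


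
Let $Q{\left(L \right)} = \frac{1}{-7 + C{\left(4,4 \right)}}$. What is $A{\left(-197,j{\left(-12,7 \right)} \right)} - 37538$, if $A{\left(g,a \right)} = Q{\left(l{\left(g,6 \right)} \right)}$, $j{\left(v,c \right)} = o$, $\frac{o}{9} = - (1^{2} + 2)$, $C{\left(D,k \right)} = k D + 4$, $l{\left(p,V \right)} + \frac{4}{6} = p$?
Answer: $- \frac{487993}{13} \approx -37538.0$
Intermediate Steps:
$l{\left(p,V \right)} = - \frac{2}{3} + p$
$C{\left(D,k \right)} = 4 + D k$ ($C{\left(D,k \right)} = D k + 4 = 4 + D k$)
$o = -27$ ($o = 9 \left(- (1^{2} + 2)\right) = 9 \left(- (1 + 2)\right) = 9 \left(\left(-1\right) 3\right) = 9 \left(-3\right) = -27$)
$j{\left(v,c \right)} = -27$
$Q{\left(L \right)} = \frac{1}{13}$ ($Q{\left(L \right)} = \frac{1}{-7 + \left(4 + 4 \cdot 4\right)} = \frac{1}{-7 + \left(4 + 16\right)} = \frac{1}{-7 + 20} = \frac{1}{13}$)
$A{\left(g,a \right)} = \frac{1}{13}$
$A{\left(-197,j{\left(-12,7 \right)} \right)} - 37538 = \frac{1}{13} - 37538 = - \frac{487993}{13}$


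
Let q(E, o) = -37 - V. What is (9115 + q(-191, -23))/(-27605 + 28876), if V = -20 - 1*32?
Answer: 9130/1271 ≈ 7.1833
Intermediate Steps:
V = -52 (V = -20 - 32 = -52)
q(E, o) = 15 (q(E, o) = -37 - 1*(-52) = -37 + 52 = 15)
(9115 + q(-191, -23))/(-27605 + 28876) = (9115 + 15)/(-27605 + 28876) = 9130/1271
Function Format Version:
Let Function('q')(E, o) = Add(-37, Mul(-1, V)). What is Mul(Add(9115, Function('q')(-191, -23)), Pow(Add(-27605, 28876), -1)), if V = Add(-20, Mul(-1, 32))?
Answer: Rational(9130, 1271) ≈ 7.1833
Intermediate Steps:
V = -52 (V = Add(-20, -32) = -52)
Function('q')(E, o) = 15 (Function('q')(E, o) = Add(-37, Mul(-1, -52)) = Add(-37, 52) = 15)
Mul(Add(9115, Function('q')(-191, -23)), Pow(Add(-27605, 28876), -1)) = Mul(Add(9115, 15), Pow(Add(-27605, 28876), -1)) = Mul(9130, Pow(1271, -1)) = Mul(9130, Rational(1, 1271)) = Rational(9130, 1271)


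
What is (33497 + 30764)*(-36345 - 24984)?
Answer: -3941062869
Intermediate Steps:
(33497 + 30764)*(-36345 - 24984) = 64261*(-61329) = -3941062869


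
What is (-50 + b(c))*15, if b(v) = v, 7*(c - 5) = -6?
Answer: -4815/7 ≈ -687.86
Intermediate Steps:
c = 29/7 (c = 5 + (⅐)*(-6) = 5 - 6/7 = 29/7 ≈ 4.1429)
(-50 + b(c))*15 = (-50 + 29/7)*15 = -321/7*15 = -4815/7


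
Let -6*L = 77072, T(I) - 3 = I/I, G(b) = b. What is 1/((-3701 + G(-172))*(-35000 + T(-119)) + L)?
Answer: 3/406579988 ≈ 7.3786e-9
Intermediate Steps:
T(I) = 4 (T(I) = 3 + I/I = 3 + 1 = 4)
L = -38536/3 (L = -⅙*77072 = -38536/3 ≈ -12845.)
1/((-3701 + G(-172))*(-35000 + T(-119)) + L) = 1/((-3701 - 172)*(-35000 + 4) - 38536/3) = 1/(-3873*(-34996) - 38536/3) = 1/(135539508 - 38536/3) = 1/(406579988/3) = 3/406579988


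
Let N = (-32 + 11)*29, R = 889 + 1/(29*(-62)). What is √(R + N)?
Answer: √905183322/1798 ≈ 16.733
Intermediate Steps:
R = 1598421/1798 (R = 889 + 1/(-1798) = 889 - 1/1798 = 1598421/1798 ≈ 889.00)
N = -609 (N = -21*29 = -609)
√(R + N) = √(1598421/1798 - 609) = √(503439/1798) = √905183322/1798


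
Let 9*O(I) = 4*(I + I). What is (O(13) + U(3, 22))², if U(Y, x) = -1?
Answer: 9025/81 ≈ 111.42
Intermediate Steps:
O(I) = 8*I/9 (O(I) = (4*(I + I))/9 = (4*(2*I))/9 = (8*I)/9 = 8*I/9)
(O(13) + U(3, 22))² = ((8/9)*13 - 1)² = (104/9 - 1)² = (95/9)² = 9025/81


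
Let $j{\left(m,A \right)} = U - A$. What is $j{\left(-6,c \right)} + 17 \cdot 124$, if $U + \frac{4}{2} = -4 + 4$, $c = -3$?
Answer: $2109$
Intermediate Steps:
$U = -2$ ($U = -2 + \left(-4 + 4\right) = -2 + 0 = -2$)
$j{\left(m,A \right)} = -2 - A$
$j{\left(-6,c \right)} + 17 \cdot 124 = \left(-2 - -3\right) + 17 \cdot 124 = \left(-2 + 3\right) + 2108 = 1 + 2108 = 2109$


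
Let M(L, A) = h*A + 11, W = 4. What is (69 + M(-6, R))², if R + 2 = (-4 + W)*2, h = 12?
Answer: 3136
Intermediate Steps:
R = -2 (R = -2 + (-4 + 4)*2 = -2 + 0*2 = -2 + 0 = -2)
M(L, A) = 11 + 12*A (M(L, A) = 12*A + 11 = 11 + 12*A)
(69 + M(-6, R))² = (69 + (11 + 12*(-2)))² = (69 + (11 - 24))² = (69 - 13)² = 56² = 3136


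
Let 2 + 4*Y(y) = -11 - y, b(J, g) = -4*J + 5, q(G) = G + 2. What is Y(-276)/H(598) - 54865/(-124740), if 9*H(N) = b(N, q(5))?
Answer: 37109/193347 ≈ 0.19193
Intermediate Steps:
q(G) = 2 + G
b(J, g) = 5 - 4*J
H(N) = 5/9 - 4*N/9 (H(N) = (5 - 4*N)/9 = 5/9 - 4*N/9)
Y(y) = -13/4 - y/4 (Y(y) = -1/2 + (-11 - y)/4 = -1/2 + (-11/4 - y/4) = -13/4 - y/4)
Y(-276)/H(598) - 54865/(-124740) = (-13/4 - 1/4*(-276))/(5/9 - 4/9*598) - 54865/(-124740) = (-13/4 + 69)/(5/9 - 2392/9) - 54865*(-1/124740) = 263/(4*(-2387/9)) + 10973/24948 = (263/4)*(-9/2387) + 10973/24948 = -2367/9548 + 10973/24948 = 37109/193347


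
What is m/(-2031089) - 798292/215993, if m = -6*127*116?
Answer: -1602310046732/438701006377 ≈ -3.6524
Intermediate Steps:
m = -88392 (m = -762*116 = -88392)
m/(-2031089) - 798292/215993 = -88392/(-2031089) - 798292/215993 = -88392*(-1/2031089) - 798292*1/215993 = 88392/2031089 - 798292/215993 = -1602310046732/438701006377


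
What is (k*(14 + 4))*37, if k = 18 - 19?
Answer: -666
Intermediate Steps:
k = -1
(k*(14 + 4))*37 = -(14 + 4)*37 = -1*18*37 = -18*37 = -666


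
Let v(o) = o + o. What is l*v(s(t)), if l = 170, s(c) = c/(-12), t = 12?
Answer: -340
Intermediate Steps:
s(c) = -c/12 (s(c) = c*(-1/12) = -c/12)
v(o) = 2*o
l*v(s(t)) = 170*(2*(-1/12*12)) = 170*(2*(-1)) = 170*(-2) = -340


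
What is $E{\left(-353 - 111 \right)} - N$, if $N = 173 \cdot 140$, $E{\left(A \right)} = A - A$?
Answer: $-24220$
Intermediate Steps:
$E{\left(A \right)} = 0$
$N = 24220$
$E{\left(-353 - 111 \right)} - N = 0 - 24220 = -24220$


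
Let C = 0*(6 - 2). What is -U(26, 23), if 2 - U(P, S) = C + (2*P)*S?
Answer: 1194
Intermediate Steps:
C = 0 (C = 0*4 = 0)
U(P, S) = 2 - 2*P*S (U(P, S) = 2 - (0 + (2*P)*S) = 2 - (0 + 2*P*S) = 2 - 2*P*S)
-U(26, 23) = -(2 - 2*26*23) = -(2 - 1196) = -1*(-1194) = 1194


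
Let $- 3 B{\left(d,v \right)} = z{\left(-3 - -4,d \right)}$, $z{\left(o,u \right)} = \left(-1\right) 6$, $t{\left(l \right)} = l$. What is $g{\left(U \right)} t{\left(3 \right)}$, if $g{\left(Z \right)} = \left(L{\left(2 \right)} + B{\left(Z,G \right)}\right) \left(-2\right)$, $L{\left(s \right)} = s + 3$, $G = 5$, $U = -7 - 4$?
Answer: $-42$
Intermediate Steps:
$U = -11$ ($U = -7 - 4 = -11$)
$L{\left(s \right)} = 3 + s$
$z{\left(o,u \right)} = -6$
$B{\left(d,v \right)} = 2$ ($B{\left(d,v \right)} = \left(- \frac{1}{3}\right) \left(-6\right) = 2$)
$g{\left(Z \right)} = -14$ ($g{\left(Z \right)} = \left(\left(3 + 2\right) + 2\right) \left(-2\right) = \left(5 + 2\right) \left(-2\right) = 7 \left(-2\right) = -14$)
$g{\left(U \right)} t{\left(3 \right)} = \left(-14\right) 3 = -42$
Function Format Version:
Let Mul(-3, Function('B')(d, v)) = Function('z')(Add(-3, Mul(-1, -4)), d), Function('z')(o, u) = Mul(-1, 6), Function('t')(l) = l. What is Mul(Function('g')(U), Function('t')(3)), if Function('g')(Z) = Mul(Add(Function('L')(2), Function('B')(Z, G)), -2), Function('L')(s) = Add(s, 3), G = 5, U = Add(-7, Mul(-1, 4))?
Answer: -42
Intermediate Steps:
U = -11 (U = Add(-7, -4) = -11)
Function('L')(s) = Add(3, s)
Function('z')(o, u) = -6
Function('B')(d, v) = 2 (Function('B')(d, v) = Mul(Rational(-1, 3), -6) = 2)
Function('g')(Z) = -14 (Function('g')(Z) = Mul(Add(Add(3, 2), 2), -2) = Mul(Add(5, 2), -2) = Mul(7, -2) = -14)
Mul(Function('g')(U), Function('t')(3)) = Mul(-14, 3) = -42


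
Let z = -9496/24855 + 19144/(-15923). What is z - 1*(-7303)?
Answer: 2889653274067/395766165 ≈ 7301.4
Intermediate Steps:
z = -627028928/395766165 (z = -9496*1/24855 + 19144*(-1/15923) = -9496/24855 - 19144/15923 = -627028928/395766165 ≈ -1.5843)
z - 1*(-7303) = -627028928/395766165 - 1*(-7303) = -627028928/395766165 + 7303 = 2889653274067/395766165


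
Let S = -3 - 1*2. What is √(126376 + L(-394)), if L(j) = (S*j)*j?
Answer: 2*I*√162451 ≈ 806.1*I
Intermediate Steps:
S = -5 (S = -3 - 2 = -5)
L(j) = -5*j² (L(j) = (-5*j)*j = -5*j²)
√(126376 + L(-394)) = √(126376 - 5*(-394)²) = √(126376 - 5*155236) = √(126376 - 776180) = √(-649804) = 2*I*√162451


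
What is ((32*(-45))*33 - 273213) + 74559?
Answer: -246174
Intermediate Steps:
((32*(-45))*33 - 273213) + 74559 = (-1440*33 - 273213) + 74559 = (-47520 - 273213) + 74559 = -320733 + 74559 = -246174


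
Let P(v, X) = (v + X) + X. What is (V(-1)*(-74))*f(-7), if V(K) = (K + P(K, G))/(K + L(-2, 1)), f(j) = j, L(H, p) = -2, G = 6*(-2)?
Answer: 13468/3 ≈ 4489.3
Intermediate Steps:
G = -12
P(v, X) = v + 2*X (P(v, X) = (X + v) + X = v + 2*X)
V(K) = (-24 + 2*K)/(-2 + K) (V(K) = (K + (K + 2*(-12)))/(K - 2) = (K + (K - 24))/(-2 + K) = (K + (-24 + K))/(-2 + K) = (-24 + 2*K)/(-2 + K))
(V(-1)*(-74))*f(-7) = ((2*(-12 - 1)/(-2 - 1))*(-74))*(-7) = ((2*(-13)/(-3))*(-74))*(-7) = ((2*(-⅓)*(-13))*(-74))*(-7) = ((26/3)*(-74))*(-7) = -1924/3*(-7) = 13468/3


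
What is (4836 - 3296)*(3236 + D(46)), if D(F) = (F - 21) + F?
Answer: 5092780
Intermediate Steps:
D(F) = -21 + 2*F (D(F) = (-21 + F) + F = -21 + 2*F)
(4836 - 3296)*(3236 + D(46)) = (4836 - 3296)*(3236 + (-21 + 2*46)) = 1540*(3236 + (-21 + 92)) = 1540*(3236 + 71) = 1540*3307 = 5092780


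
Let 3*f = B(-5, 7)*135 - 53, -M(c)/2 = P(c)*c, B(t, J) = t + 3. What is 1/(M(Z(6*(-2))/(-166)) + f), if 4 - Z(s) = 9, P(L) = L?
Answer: -41334/4450369 ≈ -0.0092878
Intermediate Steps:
Z(s) = -5 (Z(s) = 4 - 1*9 = 4 - 9 = -5)
B(t, J) = 3 + t
M(c) = -2*c² (M(c) = -2*c*c = -2*c²)
f = -323/3 (f = ((3 - 5)*135 - 53)/3 = (-2*135 - 53)/3 = (-270 - 53)/3 = (⅓)*(-323) = -323/3 ≈ -107.67)
1/(M(Z(6*(-2))/(-166)) + f) = 1/(-2*(-5/(-166))² - 323/3) = 1/(-2*(-5*(-1/166))² - 323/3) = 1/(-2*(5/166)² - 323/3) = 1/(-2*25/27556 - 323/3) = 1/(-25/13778 - 323/3) = 1/(-4450369/41334) = -41334/4450369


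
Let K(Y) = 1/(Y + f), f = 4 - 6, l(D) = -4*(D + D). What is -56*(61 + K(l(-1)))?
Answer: -10276/3 ≈ -3425.3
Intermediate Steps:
l(D) = -8*D
f = -2
K(Y) = 1/(-2 + Y) (K(Y) = 1/(Y - 2) = 1/(-2 + Y))
-56*(61 + K(l(-1))) = -56*(61 + 1/(-2 - 8*(-1))) = -56*(61 + 1/(-2 + 8)) = -56*(61 + 1/6) = -56*367/6 = -10276/3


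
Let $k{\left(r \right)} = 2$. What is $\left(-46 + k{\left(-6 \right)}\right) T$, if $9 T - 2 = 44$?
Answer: $- \frac{2024}{9} \approx -224.89$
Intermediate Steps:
$T = \frac{46}{9}$ ($T = \frac{2}{9} + \frac{1}{9} \cdot 44 = \frac{2}{9} + \frac{44}{9} = \frac{46}{9} \approx 5.1111$)
$\left(-46 + k{\left(-6 \right)}\right) T = \left(-46 + 2\right) \frac{46}{9} = \left(-44\right) \frac{46}{9} = - \frac{2024}{9}$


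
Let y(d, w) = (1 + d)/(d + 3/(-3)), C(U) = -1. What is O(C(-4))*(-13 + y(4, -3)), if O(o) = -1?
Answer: 34/3 ≈ 11.333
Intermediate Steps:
y(d, w) = (1 + d)/(-1 + d) (y(d, w) = (1 + d)/(d + 3*(-⅓)) = (1 + d)/(d - 1) = (1 + d)/(-1 + d))
O(C(-4))*(-13 + y(4, -3)) = -(-13 + (1 + 4)/(-1 + 4)) = -(-13 + 5/3) = -1*(-34/3) = 34/3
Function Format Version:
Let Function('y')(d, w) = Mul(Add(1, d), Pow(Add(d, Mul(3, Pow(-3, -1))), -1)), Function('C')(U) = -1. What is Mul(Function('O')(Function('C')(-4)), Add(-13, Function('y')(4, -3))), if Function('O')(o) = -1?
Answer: Rational(34, 3) ≈ 11.333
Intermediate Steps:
Function('y')(d, w) = Mul(Pow(Add(-1, d), -1), Add(1, d)) (Function('y')(d, w) = Mul(Add(1, d), Pow(Add(d, Mul(3, Rational(-1, 3))), -1)) = Mul(Add(1, d), Pow(Add(d, -1), -1)) = Mul(Add(1, d), Pow(Add(-1, d), -1)) = Mul(Pow(Add(-1, d), -1), Add(1, d)))
Mul(Function('O')(Function('C')(-4)), Add(-13, Function('y')(4, -3))) = Mul(-1, Add(-13, Mul(Pow(Add(-1, 4), -1), Add(1, 4)))) = Mul(-1, Add(-13, Mul(Pow(3, -1), 5))) = Mul(-1, Add(-13, Mul(Rational(1, 3), 5))) = Mul(-1, Add(-13, Rational(5, 3))) = Mul(-1, Rational(-34, 3)) = Rational(34, 3)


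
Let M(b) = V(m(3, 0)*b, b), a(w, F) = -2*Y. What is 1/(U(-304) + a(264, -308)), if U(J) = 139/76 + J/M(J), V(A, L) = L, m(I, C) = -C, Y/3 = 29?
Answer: -76/13009 ≈ -0.0058421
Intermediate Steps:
Y = 87 (Y = 3*29 = 87)
a(w, F) = -174 (a(w, F) = -2*87 = -174)
M(b) = b
U(J) = 215/76 (U(J) = 139/76 + J/J = 139*(1/76) + 1 = 139/76 + 1 = 215/76)
1/(U(-304) + a(264, -308)) = 1/(215/76 - 174) = 1/(-13009/76) = -76/13009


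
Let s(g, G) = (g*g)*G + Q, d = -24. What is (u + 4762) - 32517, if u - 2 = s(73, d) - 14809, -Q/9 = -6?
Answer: -170404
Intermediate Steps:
Q = 54 (Q = -9*(-6) = 54)
s(g, G) = 54 + G*g² (s(g, G) = (g*g)*G + 54 = g²*G + 54 = G*g² + 54 = 54 + G*g²)
u = -142649 (u = 2 + ((54 - 24*73²) - 14809) = 2 + ((54 - 24*5329) - 14809) = 2 + ((54 - 127896) - 14809) = 2 + (-127842 - 14809) = 2 - 142651 = -142649)
(u + 4762) - 32517 = (-142649 + 4762) - 32517 = -137887 - 32517 = -170404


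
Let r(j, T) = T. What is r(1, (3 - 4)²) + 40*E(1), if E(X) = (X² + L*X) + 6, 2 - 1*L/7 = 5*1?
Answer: -559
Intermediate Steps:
L = -21 (L = 14 - 35 = -21)
E(X) = 6 + X² - 21*X (E(X) = (X² - 21*X) + 6 = 6 + X² - 21*X)
r(1, (3 - 4)²) + 40*E(1) = (3 - 4)² + 40*(6 + 1² - 21*1) = (-1)² + 40*(6 + 1 - 21) = 1 + 40*(-14) = 1 - 560 = -559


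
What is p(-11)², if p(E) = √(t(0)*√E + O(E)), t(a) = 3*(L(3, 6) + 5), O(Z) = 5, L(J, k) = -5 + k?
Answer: 5 + 18*I*√11 ≈ 5.0 + 59.699*I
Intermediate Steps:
t(a) = 18 (t(a) = 3*((-5 + 6) + 5) = 3*(1 + 5) = 3*6 = 18)
p(E) = √(5 + 18*√E) (p(E) = √(18*√E + 5) = √(5 + 18*√E))
p(-11)² = (√(5 + 18*√(-11)))² = (√(5 + 18*(I*√11)))² = (√(5 + 18*I*√11))² = 5 + 18*I*√11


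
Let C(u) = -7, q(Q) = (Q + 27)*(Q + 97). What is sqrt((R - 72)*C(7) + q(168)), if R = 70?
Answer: sqrt(51689) ≈ 227.35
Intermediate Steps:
q(Q) = (27 + Q)*(97 + Q)
sqrt((R - 72)*C(7) + q(168)) = sqrt((70 - 72)*(-7) + (2619 + 168**2 + 124*168)) = sqrt(-2*(-7) + (2619 + 28224 + 20832)) = sqrt(14 + 51675) = sqrt(51689)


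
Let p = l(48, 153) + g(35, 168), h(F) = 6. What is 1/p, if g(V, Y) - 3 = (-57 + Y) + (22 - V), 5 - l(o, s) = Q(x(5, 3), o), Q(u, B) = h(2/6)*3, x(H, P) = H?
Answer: 1/88 ≈ 0.011364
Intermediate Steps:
Q(u, B) = 18 (Q(u, B) = 6*3 = 18)
l(o, s) = -13 (l(o, s) = 5 - 1*18 = 5 - 18 = -13)
g(V, Y) = -32 + Y - V (g(V, Y) = 3 + ((-57 + Y) + (22 - V)) = 3 + (-35 + Y - V) = -32 + Y - V)
p = 88 (p = -13 + (-32 + 168 - 1*35) = -13 + (-32 + 168 - 35) = -13 + 101 = 88)
1/p = 1/88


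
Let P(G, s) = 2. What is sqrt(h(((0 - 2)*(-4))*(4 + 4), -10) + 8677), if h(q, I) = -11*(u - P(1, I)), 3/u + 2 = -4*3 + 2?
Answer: sqrt(34807)/2 ≈ 93.283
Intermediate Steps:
u = -1/4 (u = 3/(-2 + (-4*3 + 2)) = 3/(-2 + (-12 + 2)) = 3/(-2 - 10) = 3/(-12) = 3*(-1/12) = -1/4 ≈ -0.25000)
h(q, I) = 99/4 (h(q, I) = -11*(-1/4 - 1*2) = -11*(-1/4 - 2) = -11*(-9/4) = 99/4)
sqrt(h(((0 - 2)*(-4))*(4 + 4), -10) + 8677) = sqrt(99/4 + 8677) = sqrt(34807/4) = sqrt(34807)/2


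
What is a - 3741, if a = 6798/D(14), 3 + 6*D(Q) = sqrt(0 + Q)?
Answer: 103659/5 + 40788*sqrt(14)/5 ≈ 51255.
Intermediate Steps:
D(Q) = -1/2 + sqrt(Q)/6 (D(Q) = -1/2 + sqrt(0 + Q)/6 = -1/2 + sqrt(Q)/6)
a = 6798/(-1/2 + sqrt(14)/6) ≈ 54996.
a - 3741 = (122364/5 + 40788*sqrt(14)/5) - 3741 = 103659/5 + 40788*sqrt(14)/5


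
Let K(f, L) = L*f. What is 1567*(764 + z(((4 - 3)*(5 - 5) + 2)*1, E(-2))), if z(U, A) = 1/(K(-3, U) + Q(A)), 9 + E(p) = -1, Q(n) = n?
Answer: 19153441/16 ≈ 1.1971e+6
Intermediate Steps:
E(p) = -10 (E(p) = -9 - 1 = -10)
z(U, A) = 1/(A - 3*U) (z(U, A) = 1/(U*(-3) + A) = 1/(-3*U + A) = 1/(A - 3*U))
1567*(764 + z(((4 - 3)*(5 - 5) + 2)*1, E(-2))) = 1567*(764 + 1/(-10 - 3*((4 - 3)*(5 - 5) + 2))) = 1567*(764 + 1/(-10 - 3*(1*0 + 2))) = 1567*(764 + 1/(-10 - 3*(0 + 2))) = 1567*(764 + 1/(-10 - 6)) = 1567*(764 + 1/(-16)) = 1567*(764 - 1/16) = 1567*(12223/16) = 19153441/16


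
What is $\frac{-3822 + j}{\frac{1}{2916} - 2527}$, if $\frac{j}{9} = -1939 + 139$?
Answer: $\frac{58384152}{7368731} \approx 7.9232$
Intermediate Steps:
$j = -16200$ ($j = 9 \left(-1939 + 139\right) = 9 \left(-1800\right) = -16200$)
$\frac{-3822 + j}{\frac{1}{2916} - 2527} = \frac{-3822 - 16200}{\frac{1}{2916} - 2527} = - \frac{20022}{\frac{1}{2916} - 2527} = - \frac{20022}{- \frac{7368731}{2916}} = \left(-20022\right) \left(- \frac{2916}{7368731}\right) = \frac{58384152}{7368731}$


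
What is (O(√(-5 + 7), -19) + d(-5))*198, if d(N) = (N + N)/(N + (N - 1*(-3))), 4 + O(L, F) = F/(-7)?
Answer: 198/7 ≈ 28.286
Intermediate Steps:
O(L, F) = -4 - F/7 (O(L, F) = -4 + F/(-7) = -4 + F*(-⅐) = -4 - F/7)
d(N) = 2*N/(3 + 2*N) (d(N) = (2*N)/(N + (N + 3)) = (2*N)/(N + (3 + N)) = (2*N)/(3 + 2*N) = 2*N/(3 + 2*N))
(O(√(-5 + 7), -19) + d(-5))*198 = ((-4 - ⅐*(-19)) + 2*(-5)/(3 + 2*(-5)))*198 = ((-4 + 19/7) + 2*(-5)/(3 - 10))*198 = (-9/7 + 2*(-5)/(-7))*198 = (-9/7 + 2*(-5)*(-⅐))*198 = (-9/7 + 10/7)*198 = (⅐)*198 = 198/7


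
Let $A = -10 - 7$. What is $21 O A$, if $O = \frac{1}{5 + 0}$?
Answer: $- \frac{357}{5} \approx -71.4$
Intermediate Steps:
$O = \frac{1}{5} \approx 0.2$
$A = -17$
$21 O A = 21 \cdot \frac{1}{5} \left(-17\right) = \frac{21}{5} \left(-17\right) = - \frac{357}{5}$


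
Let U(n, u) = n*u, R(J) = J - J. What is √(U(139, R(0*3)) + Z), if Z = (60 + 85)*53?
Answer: √7685 ≈ 87.664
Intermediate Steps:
R(J) = 0
Z = 7685 (Z = 145*53 = 7685)
√(U(139, R(0*3)) + Z) = √(139*0 + 7685) = √(0 + 7685) = √7685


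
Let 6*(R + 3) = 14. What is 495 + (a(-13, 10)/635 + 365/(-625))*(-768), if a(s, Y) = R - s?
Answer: 14741453/15875 ≈ 928.60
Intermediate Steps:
R = -⅔ (R = -3 + (⅙)*14 = -3 + 7/3 = -⅔ ≈ -0.66667)
a(s, Y) = -⅔ - s
495 + (a(-13, 10)/635 + 365/(-625))*(-768) = 495 + ((-⅔ - 1*(-13))/635 + 365/(-625))*(-768) = 495 + ((-⅔ + 13)*(1/635) + 365*(-1/625))*(-768) = 495 + ((37/3)*(1/635) - 73/125)*(-768) = 495 + (37/1905 - 73/125)*(-768) = 495 - 26888/47625*(-768) = 495 + 6883328/15875 = 14741453/15875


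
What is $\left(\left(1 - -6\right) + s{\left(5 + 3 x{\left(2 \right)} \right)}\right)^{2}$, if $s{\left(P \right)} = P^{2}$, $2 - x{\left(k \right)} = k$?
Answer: $1024$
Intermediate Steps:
$x{\left(k \right)} = 2 - k$
$\left(\left(1 - -6\right) + s{\left(5 + 3 x{\left(2 \right)} \right)}\right)^{2} = \left(\left(1 - -6\right) + \left(5 + 3 \left(2 - 2\right)\right)^{2}\right)^{2} = \left(\left(1 + 6\right) + \left(5 + 3 \left(2 - 2\right)\right)^{2}\right)^{2} = \left(7 + \left(5 + 3 \cdot 0\right)^{2}\right)^{2} = \left(7 + \left(5 + 0\right)^{2}\right)^{2} = \left(7 + 5^{2}\right)^{2} = \left(7 + 25\right)^{2} = 32^{2} = 1024$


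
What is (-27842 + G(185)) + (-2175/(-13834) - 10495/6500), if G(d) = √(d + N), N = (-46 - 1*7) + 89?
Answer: -250371153233/8992100 + √221 ≈ -27829.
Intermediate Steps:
N = 36 (N = (-46 - 7) + 89 = -53 + 89 = 36)
G(d) = √(36 + d) (G(d) = √(d + 36) = √(36 + d))
(-27842 + G(185)) + (-2175/(-13834) - 10495/6500) = (-27842 + √(36 + 185)) + (-2175/(-13834) - 10495/6500) = (-27842 + √221) + (-2175*(-1/13834) - 10495*1/6500) = (-27842 + √221) + (2175/13834 - 2099/1300) = (-27842 + √221) - 13105033/8992100 = -250371153233/8992100 + √221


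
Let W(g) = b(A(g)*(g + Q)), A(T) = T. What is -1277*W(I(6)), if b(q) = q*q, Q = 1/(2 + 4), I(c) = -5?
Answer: -26848925/36 ≈ -7.4580e+5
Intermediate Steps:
Q = ⅙ (Q = 1/6 = ⅙ ≈ 0.16667)
b(q) = q²
W(g) = g²*(⅙ + g)² (W(g) = (g*(g + ⅙))² = (g*(⅙ + g))² = g²*(⅙ + g)²)
-1277*W(I(6)) = -1277*(-5)²*(1 + 6*(-5))²/36 = -1277*25*(1 - 30)²/36 = -1277*25*(-29)²/36 = -1277*25*841/36 = -1277*21025/36 = -26848925/36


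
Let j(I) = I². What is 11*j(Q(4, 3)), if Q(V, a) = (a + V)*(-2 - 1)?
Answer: 4851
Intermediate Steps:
Q(V, a) = -3*V - 3*a (Q(V, a) = (V + a)*(-3) = -3*V - 3*a)
11*j(Q(4, 3)) = 11*(-3*4 - 3*3)² = 11*(-12 - 9)² = 11*(-21)² = 11*441 = 4851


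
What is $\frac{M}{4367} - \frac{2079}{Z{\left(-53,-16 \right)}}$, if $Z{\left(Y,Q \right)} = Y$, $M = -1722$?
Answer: $\frac{8987727}{231451} \approx 38.832$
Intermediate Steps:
$\frac{M}{4367} - \frac{2079}{Z{\left(-53,-16 \right)}} = - \frac{1722}{4367} - \frac{2079}{-53} = \left(-1722\right) \frac{1}{4367} - - \frac{2079}{53} = - \frac{1722}{4367} + \frac{2079}{53} = \frac{8987727}{231451}$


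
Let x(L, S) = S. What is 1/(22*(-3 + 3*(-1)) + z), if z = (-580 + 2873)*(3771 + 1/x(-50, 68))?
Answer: 68/587982721 ≈ 1.1565e-7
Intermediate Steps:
z = 587991697/68 (z = (-580 + 2873)*(3771 + 1/68) = 2293*(3771 + 1/68) = 2293*(256429/68) = 587991697/68 ≈ 8.6469e+6)
1/(22*(-3 + 3*(-1)) + z) = 1/(22*(-3 + 3*(-1)) + 587991697/68) = 1/(22*(-3 - 3) + 587991697/68) = 1/(22*(-6) + 587991697/68) = 1/(-132 + 587991697/68) = 1/(587982721/68) = 68/587982721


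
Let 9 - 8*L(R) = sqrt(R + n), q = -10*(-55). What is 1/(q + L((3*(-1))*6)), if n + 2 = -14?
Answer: 35272/19439315 + 8*I*sqrt(34)/19439315 ≈ 0.0018145 + 2.3997e-6*I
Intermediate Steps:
q = 550
n = -16 (n = -2 - 14 = -16)
L(R) = 9/8 - sqrt(-16 + R)/8 (L(R) = 9/8 - sqrt(R - 16)/8 = 9/8 - sqrt(-16 + R)/8)
1/(q + L((3*(-1))*6)) = 1/(550 + (9/8 - sqrt(-16 + (3*(-1))*6)/8)) = 1/(550 + (9/8 - sqrt(-16 - 3*6)/8)) = 1/(550 + (9/8 - sqrt(-16 - 18)/8)) = 1/(550 + (9/8 - I*sqrt(34)/8)) = 1/(4409/8 - I*sqrt(34)/8)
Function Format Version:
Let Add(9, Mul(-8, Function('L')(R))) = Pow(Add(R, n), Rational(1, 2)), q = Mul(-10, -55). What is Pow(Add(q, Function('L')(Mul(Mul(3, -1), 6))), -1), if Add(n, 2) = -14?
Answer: Add(Rational(35272, 19439315), Mul(Rational(8, 19439315), I, Pow(34, Rational(1, 2)))) ≈ Add(0.0018145, Mul(2.3997e-6, I))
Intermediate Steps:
q = 550
n = -16 (n = Add(-2, -14) = -16)
Function('L')(R) = Add(Rational(9, 8), Mul(Rational(-1, 8), Pow(Add(-16, R), Rational(1, 2)))) (Function('L')(R) = Add(Rational(9, 8), Mul(Rational(-1, 8), Pow(Add(R, -16), Rational(1, 2)))) = Add(Rational(9, 8), Mul(Rational(-1, 8), Pow(Add(-16, R), Rational(1, 2)))))
Pow(Add(q, Function('L')(Mul(Mul(3, -1), 6))), -1) = Pow(Add(550, Add(Rational(9, 8), Mul(Rational(-1, 8), Pow(Add(-16, Mul(Mul(3, -1), 6)), Rational(1, 2))))), -1) = Pow(Add(550, Add(Rational(9, 8), Mul(Rational(-1, 8), Pow(Add(-16, Mul(-3, 6)), Rational(1, 2))))), -1) = Pow(Add(550, Add(Rational(9, 8), Mul(Rational(-1, 8), Pow(Add(-16, -18), Rational(1, 2))))), -1) = Pow(Add(550, Add(Rational(9, 8), Mul(Rational(-1, 8), Pow(-34, Rational(1, 2))))), -1) = Pow(Add(550, Add(Rational(9, 8), Mul(Rational(-1, 8), Mul(I, Pow(34, Rational(1, 2)))))), -1) = Pow(Add(550, Add(Rational(9, 8), Mul(Rational(-1, 8), I, Pow(34, Rational(1, 2))))), -1) = Pow(Add(Rational(4409, 8), Mul(Rational(-1, 8), I, Pow(34, Rational(1, 2)))), -1)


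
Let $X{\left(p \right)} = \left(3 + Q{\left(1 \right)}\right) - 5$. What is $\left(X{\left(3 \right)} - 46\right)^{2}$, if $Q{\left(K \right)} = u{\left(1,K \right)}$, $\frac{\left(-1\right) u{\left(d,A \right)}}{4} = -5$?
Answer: $784$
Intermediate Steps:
$u{\left(d,A \right)} = 20$ ($u{\left(d,A \right)} = \left(-4\right) \left(-5\right) = 20$)
$Q{\left(K \right)} = 20$
$X{\left(p \right)} = 18$ ($X{\left(p \right)} = \left(3 + 20\right) - 5 = 23 - 5 = 18$)
$\left(X{\left(3 \right)} - 46\right)^{2} = \left(18 - 46\right)^{2} = \left(-28\right)^{2} = 784$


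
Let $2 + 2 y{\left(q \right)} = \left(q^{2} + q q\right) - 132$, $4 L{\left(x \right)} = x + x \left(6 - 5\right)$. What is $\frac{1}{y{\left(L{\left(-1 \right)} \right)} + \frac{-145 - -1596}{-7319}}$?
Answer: $- \frac{29276}{1959977} \approx -0.014937$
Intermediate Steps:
$L{\left(x \right)} = \frac{x}{2}$ ($L{\left(x \right)} = \frac{x + x \left(6 - 5\right)}{4} = \frac{x + x 1}{4} = \frac{x + x}{4} = \frac{2 x}{4} = \frac{x}{2}$)
$y{\left(q \right)} = -67 + q^{2}$ ($y{\left(q \right)} = -1 + \frac{\left(q^{2} + q q\right) - 132}{2} = -1 + \frac{\left(q^{2} + q^{2}\right) - 132}{2} = -1 + \frac{2 q^{2} - 132}{2} = -1 + \frac{-132 + 2 q^{2}}{2} = -1 + \left(-66 + q^{2}\right) = -67 + q^{2}$)
$\frac{1}{y{\left(L{\left(-1 \right)} \right)} + \frac{-145 - -1596}{-7319}} = \frac{1}{\left(-67 + \left(\frac{1}{2} \left(-1\right)\right)^{2}\right) + \frac{-145 - -1596}{-7319}} = \frac{1}{\left(-67 + \left(- \frac{1}{2}\right)^{2}\right) + \left(-145 + 1596\right) \left(- \frac{1}{7319}\right)} = \frac{1}{\left(-67 + \frac{1}{4}\right) + 1451 \left(- \frac{1}{7319}\right)} = \frac{1}{- \frac{267}{4} - \frac{1451}{7319}} = \frac{1}{- \frac{1959977}{29276}} = - \frac{29276}{1959977}$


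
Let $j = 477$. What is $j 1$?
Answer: $477$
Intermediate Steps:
$j 1 = 477 \cdot 1 = 477$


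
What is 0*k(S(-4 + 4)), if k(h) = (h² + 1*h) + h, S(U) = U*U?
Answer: 0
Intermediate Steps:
S(U) = U²
k(h) = h² + 2*h (k(h) = (h² + h) + h = (h + h²) + h = h² + 2*h)
0*k(S(-4 + 4)) = 0*((-4 + 4)²*(2 + (-4 + 4)²)) = 0*(0²*(2 + 0²)) = 0*(0*(2 + 0)) = 0*(0*2) = 0*0 = 0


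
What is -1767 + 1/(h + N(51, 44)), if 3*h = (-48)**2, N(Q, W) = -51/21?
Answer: -9469346/5359 ≈ -1767.0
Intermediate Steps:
N(Q, W) = -17/7 (N(Q, W) = -51*1/21 = -17/7)
h = 768 (h = (1/3)*(-48)**2 = (1/3)*2304 = 768)
-1767 + 1/(h + N(51, 44)) = -1767 + 1/(768 - 17/7) = -1767 + 1/(5359/7) = -1767 + 7/5359 = -9469346/5359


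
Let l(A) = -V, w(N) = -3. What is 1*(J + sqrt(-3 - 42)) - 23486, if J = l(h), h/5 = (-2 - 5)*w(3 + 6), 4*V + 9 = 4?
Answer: -93939/4 + 3*I*sqrt(5) ≈ -23485.0 + 6.7082*I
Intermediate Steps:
V = -5/4 (V = -9/4 + (1/4)*4 = -9/4 + 1 = -5/4 ≈ -1.2500)
h = 105 (h = 5*((-2 - 5)*(-3)) = 5*(-7*(-3)) = 5*21 = 105)
l(A) = 5/4 (l(A) = -1*(-5/4) = 5/4)
J = 5/4 ≈ 1.2500
1*(J + sqrt(-3 - 42)) - 23486 = 1*(5/4 + sqrt(-3 - 42)) - 23486 = 1*(5/4 + sqrt(-45)) - 23486 = 1*(5/4 + 3*I*sqrt(5)) - 23486 = (5/4 + 3*I*sqrt(5)) - 23486 = -93939/4 + 3*I*sqrt(5)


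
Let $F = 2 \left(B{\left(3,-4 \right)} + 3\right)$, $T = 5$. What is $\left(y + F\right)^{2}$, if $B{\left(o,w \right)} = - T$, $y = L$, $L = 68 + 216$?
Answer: $78400$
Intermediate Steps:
$L = 284$
$y = 284$
$B{\left(o,w \right)} = -5$ ($B{\left(o,w \right)} = \left(-1\right) 5 = -5$)
$F = -4$ ($F = 2 \left(-5 + 3\right) = 2 \left(-2\right) = -4$)
$\left(y + F\right)^{2} = \left(284 - 4\right)^{2} = 280^{2} = 78400$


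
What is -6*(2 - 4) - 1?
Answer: 11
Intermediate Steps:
-6*(2 - 4) - 1 = -6*(-2) - 1 = 12 - 1 = 11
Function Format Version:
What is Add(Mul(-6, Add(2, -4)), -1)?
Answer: 11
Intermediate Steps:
Add(Mul(-6, Add(2, -4)), -1) = Add(Mul(-6, -2), -1) = Add(12, -1) = 11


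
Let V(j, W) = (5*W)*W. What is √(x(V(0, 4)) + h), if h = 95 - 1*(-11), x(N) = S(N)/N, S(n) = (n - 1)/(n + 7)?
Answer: √320959965/1740 ≈ 10.296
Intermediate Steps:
V(j, W) = 5*W²
S(n) = (-1 + n)/(7 + n)
x(N) = (-1 + N)/(N*(7 + N)) (x(N) = ((-1 + N)/(7 + N))/N = (-1 + N)/(N*(7 + N)))
h = 106 (h = 95 + 11 = 106)
√(x(V(0, 4)) + h) = √((-1 + 5*4²)/(((5*4²))*(7 + 5*4²)) + 106) = √((-1 + 5*16)/(((5*16))*(7 + 5*16)) + 106) = √((-1 + 80)/(80*(7 + 80)) + 106) = √((1/80)*79/87 + 106) = √((1/80)*(1/87)*79 + 106) = √(79/6960 + 106) = √(737839/6960) = √320959965/1740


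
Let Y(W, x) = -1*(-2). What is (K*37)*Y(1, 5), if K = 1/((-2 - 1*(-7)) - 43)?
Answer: -37/19 ≈ -1.9474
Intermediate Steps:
K = -1/38 (K = 1/((-2 + 7) - 43) = 1/(5 - 43) = 1/(-38) = -1/38 ≈ -0.026316)
Y(W, x) = 2
(K*37)*Y(1, 5) = -1/38*37*2 = -37/38*2 = -37/19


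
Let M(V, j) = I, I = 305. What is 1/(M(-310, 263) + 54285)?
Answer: 1/54590 ≈ 1.8318e-5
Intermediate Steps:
M(V, j) = 305
1/(M(-310, 263) + 54285) = 1/(305 + 54285) = 1/54590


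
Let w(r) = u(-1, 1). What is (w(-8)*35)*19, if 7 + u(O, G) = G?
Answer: -3990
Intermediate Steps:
u(O, G) = -7 + G
w(r) = -6 (w(r) = -7 + 1 = -6)
(w(-8)*35)*19 = -6*35*19 = -210*19 = -3990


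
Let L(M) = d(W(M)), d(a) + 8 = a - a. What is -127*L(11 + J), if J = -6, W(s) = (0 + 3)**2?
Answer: 1016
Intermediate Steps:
W(s) = 9 (W(s) = 3**2 = 9)
d(a) = -8 (d(a) = -8 + (a - a) = -8 + 0 = -8)
L(M) = -8
-127*L(11 + J) = -127*(-8) = 1016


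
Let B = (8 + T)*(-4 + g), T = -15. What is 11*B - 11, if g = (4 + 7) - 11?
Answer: 297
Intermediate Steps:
g = 0 (g = 11 - 11 = 0)
B = 28 (B = (8 - 15)*(-4 + 0) = -7*(-4) = 28)
11*B - 11 = 11*28 - 11 = 308 - 11 = 297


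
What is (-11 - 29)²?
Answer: 1600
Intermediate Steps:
(-11 - 29)² = (-40)² = 1600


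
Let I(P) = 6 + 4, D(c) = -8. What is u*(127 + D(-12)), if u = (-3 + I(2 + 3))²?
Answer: 5831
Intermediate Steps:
I(P) = 10
u = 49 (u = (-3 + 10)² = 7² = 49)
u*(127 + D(-12)) = 49*(127 - 8) = 49*119 = 5831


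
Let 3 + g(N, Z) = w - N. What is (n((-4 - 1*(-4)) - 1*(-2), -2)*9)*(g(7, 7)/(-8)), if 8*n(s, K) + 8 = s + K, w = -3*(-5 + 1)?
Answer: 9/4 ≈ 2.2500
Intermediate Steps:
w = 12 (w = -3*(-4) = 12)
n(s, K) = -1 + K/8 + s/8 (n(s, K) = -1 + (s + K)/8 = -1 + (K + s)/8 = -1 + (K/8 + s/8) = -1 + K/8 + s/8)
g(N, Z) = 9 - N (g(N, Z) = -3 + (12 - N) = 9 - N)
(n((-4 - 1*(-4)) - 1*(-2), -2)*9)*(g(7, 7)/(-8)) = ((-1 + (⅛)*(-2) + ((-4 - 1*(-4)) - 1*(-2))/8)*9)*((9 - 1*7)/(-8)) = ((-1 - ¼ + ((-4 + 4) + 2)/8)*9)*((9 - 7)*(-⅛)) = ((-1 - ¼ + (0 + 2)/8)*9)*(2*(-⅛)) = ((-1 - ¼ + (⅛)*2)*9)*(-¼) = ((-1 - ¼ + ¼)*9)*(-¼) = -1*9*(-¼) = -9*(-¼) = 9/4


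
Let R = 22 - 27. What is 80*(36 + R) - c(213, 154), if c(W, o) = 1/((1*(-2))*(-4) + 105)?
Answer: 280239/113 ≈ 2480.0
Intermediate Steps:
R = -5
c(W, o) = 1/113 (c(W, o) = 1/(-2*(-4) + 105) = 1/(8 + 105) = 1/113)
80*(36 + R) - c(213, 154) = 80*(36 - 5) - 1*1/113 = 80*31 - 1/113 = 2480 - 1/113 = 280239/113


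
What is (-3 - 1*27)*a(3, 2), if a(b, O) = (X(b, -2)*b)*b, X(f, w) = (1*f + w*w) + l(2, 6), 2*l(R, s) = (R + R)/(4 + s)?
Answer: -1944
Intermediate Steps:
l(R, s) = R/(4 + s) (l(R, s) = ((R + R)/(4 + s))/2 = ((2*R)/(4 + s))/2 = (2*R/(4 + s))/2 = R/(4 + s))
X(f, w) = ⅕ + f + w² (X(f, w) = (1*f + w*w) + 2/(4 + 6) = (f + w²) + 2/10 = (f + w²) + 2*(⅒) = (f + w²) + ⅕ = ⅕ + f + w²)
a(b, O) = b²*(21/5 + b) (a(b, O) = ((⅕ + b + (-2)²)*b)*b = ((⅕ + b + 4)*b)*b = ((21/5 + b)*b)*b = (b*(21/5 + b))*b = b²*(21/5 + b))
(-3 - 1*27)*a(3, 2) = (-3 - 1*27)*(3²*(21/5 + 3)) = (-3 - 27)*(9*(36/5)) = -30*324/5 = -1944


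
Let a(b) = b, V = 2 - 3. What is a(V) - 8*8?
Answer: -65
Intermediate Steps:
V = -1
a(V) - 8*8 = -1 - 8*8 = -1 - 64 = -65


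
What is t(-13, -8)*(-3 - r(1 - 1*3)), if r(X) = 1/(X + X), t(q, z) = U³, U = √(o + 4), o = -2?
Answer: -11*√2/2 ≈ -7.7782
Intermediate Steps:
U = √2 (U = √(-2 + 4) = √2 ≈ 1.4142)
t(q, z) = 2*√2 (t(q, z) = (√2)³ = 2*√2)
r(X) = 1/(2*X)
t(-13, -8)*(-3 - r(1 - 1*3)) = (2*√2)*(-3 - 1/(2*(1 - 1*3))) = (2*√2)*(-3 - 1/(2*(1 - 3))) = (2*√2)*(-3 - 1/(2*(-2))) = (2*√2)*(-3 - (-1)/(2*2)) = (2*√2)*(-3 - 1*(-¼)) = (2*√2)*(-3 + ¼) = (2*√2)*(-11/4) = -11*√2/2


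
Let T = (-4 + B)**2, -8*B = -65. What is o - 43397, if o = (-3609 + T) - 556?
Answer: -3042879/64 ≈ -47545.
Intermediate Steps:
B = 65/8 (B = -1/8*(-65) = 65/8 ≈ 8.1250)
T = 1089/64 (T = (-4 + 65/8)**2 = (33/8)**2 = 1089/64 ≈ 17.016)
o = -265471/64 (o = (-3609 + 1089/64) - 556 = -229887/64 - 556 = -265471/64 ≈ -4148.0)
o - 43397 = -265471/64 - 43397 = -3042879/64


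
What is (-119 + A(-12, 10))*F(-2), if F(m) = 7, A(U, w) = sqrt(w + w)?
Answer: -833 + 14*sqrt(5) ≈ -801.70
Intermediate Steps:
A(U, w) = sqrt(2)*sqrt(w) (A(U, w) = sqrt(2*w) = sqrt(2)*sqrt(w))
(-119 + A(-12, 10))*F(-2) = (-119 + sqrt(2)*sqrt(10))*7 = (-119 + 2*sqrt(5))*7 = -833 + 14*sqrt(5)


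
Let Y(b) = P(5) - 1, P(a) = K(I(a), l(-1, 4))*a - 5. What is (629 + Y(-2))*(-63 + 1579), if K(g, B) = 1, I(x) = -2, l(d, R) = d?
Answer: 952048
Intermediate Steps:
P(a) = -5 + a (P(a) = 1*a - 5 = a - 5 = -5 + a)
Y(b) = -1 (Y(b) = (-5 + 5) - 1 = 0 - 1 = -1)
(629 + Y(-2))*(-63 + 1579) = (629 - 1)*(-63 + 1579) = 628*1516 = 952048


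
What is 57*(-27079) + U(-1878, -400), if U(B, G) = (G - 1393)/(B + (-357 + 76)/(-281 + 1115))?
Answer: -2417946889737/1566533 ≈ -1.5435e+6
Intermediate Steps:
U(B, G) = (-1393 + G)/(-281/834 + B) (U(B, G) = (-1393 + G)/(B - 281/834) = (-1393 + G)/(-281/834 + B))
57*(-27079) + U(-1878, -400) = 57*(-27079) + 834*(-1393 - 400)/(-281 + 834*(-1878)) = -1543503 + 834*(-1793)/(-281 - 1566252) = -1543503 + 834*(-1793)/(-1566533) = -1543503 + 834*(-1/1566533)*(-1793) = -1543503 + 1495362/1566533 = -2417946889737/1566533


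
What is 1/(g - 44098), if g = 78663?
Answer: 1/34565 ≈ 2.8931e-5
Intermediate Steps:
1/(g - 44098) = 1/(78663 - 44098) = 1/34565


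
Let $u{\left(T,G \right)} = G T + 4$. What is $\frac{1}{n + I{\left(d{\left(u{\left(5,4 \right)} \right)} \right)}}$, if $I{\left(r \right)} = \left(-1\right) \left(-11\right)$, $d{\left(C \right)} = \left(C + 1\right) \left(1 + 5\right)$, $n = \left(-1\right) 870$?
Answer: $- \frac{1}{859} \approx -0.0011641$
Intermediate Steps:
$u{\left(T,G \right)} = 4 + G T$
$n = -870$
$d{\left(C \right)} = 6 + 6 C$ ($d{\left(C \right)} = \left(1 + C\right) 6 = 6 + 6 C$)
$I{\left(r \right)} = 11$
$\frac{1}{n + I{\left(d{\left(u{\left(5,4 \right)} \right)} \right)}} = \frac{1}{-870 + 11} = \frac{1}{-859} = - \frac{1}{859}$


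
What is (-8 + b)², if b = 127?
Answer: 14161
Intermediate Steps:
(-8 + b)² = (-8 + 127)² = 119² = 14161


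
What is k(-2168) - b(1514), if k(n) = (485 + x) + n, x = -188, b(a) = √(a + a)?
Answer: -1871 - 2*√757 ≈ -1926.0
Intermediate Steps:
b(a) = √2*√a (b(a) = √(2*a) = √2*√a)
k(n) = 297 + n (k(n) = (485 - 188) + n = 297 + n)
k(-2168) - b(1514) = (297 - 2168) - √2*√1514 = -1871 - 2*√757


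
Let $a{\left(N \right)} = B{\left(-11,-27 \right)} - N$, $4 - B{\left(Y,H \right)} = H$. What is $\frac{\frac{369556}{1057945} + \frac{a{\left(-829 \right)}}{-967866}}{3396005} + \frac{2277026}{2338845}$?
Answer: $\frac{263932836924342892390624}{271098323393217926671275} \approx 0.97357$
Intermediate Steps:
$B{\left(Y,H \right)} = 4 - H$
$a{\left(N \right)} = 31 - N$ ($a{\left(N \right)} = \left(4 - -27\right) - N = \left(4 + 27\right) - N = 31 - N$)
$\frac{\frac{369556}{1057945} + \frac{a{\left(-829 \right)}}{-967866}}{3396005} + \frac{2277026}{2338845} = \frac{\frac{369556}{1057945} + \frac{31 - -829}{-967866}}{3396005} + \frac{2277026}{2338845} = \left(369556 \cdot \frac{1}{1057945} + \left(31 + 829\right) \left(- \frac{1}{967866}\right)\right) \frac{1}{3396005} + 2277026 \cdot \frac{1}{2338845} = \left(\frac{369556}{1057945} + 860 \left(- \frac{1}{967866}\right)\right) \frac{1}{3396005} + \frac{2277026}{2338845} = \left(\frac{369556}{1057945} - \frac{430}{483933}\right) \frac{1}{3396005} + \frac{2277026}{2338845} = \frac{178385427398}{511974497685} \cdot \frac{1}{3396005} + \frac{2277026}{2338845} = \frac{178385427398}{1738667954010748425} + \frac{2277026}{2338845} = \frac{263932836924342892390624}{271098323393217926671275}$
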